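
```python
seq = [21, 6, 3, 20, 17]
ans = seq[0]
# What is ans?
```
Trace:
  seq=[21, 6, 3, 20, 17]
  seq=[21, 6, 3, 20, 17], ans=21

Final answer: 21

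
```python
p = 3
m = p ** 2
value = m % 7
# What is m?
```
Trace:
  p=3
  p=3, m=9
  p=3, m=9, value=2

Final answer: 9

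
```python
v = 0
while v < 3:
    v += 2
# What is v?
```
Trace:
  v=0
  v=2
  v=4

Final answer: 4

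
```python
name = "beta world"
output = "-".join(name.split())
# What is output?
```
Trace:
  name='beta world'
  name='beta world', output='beta-world'

Final answer: 'beta-world'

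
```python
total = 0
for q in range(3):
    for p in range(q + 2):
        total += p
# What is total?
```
Trace:
  total=0
  total=0, q=0, p=0
  total=1, q=0, p=1
  total=1, q=1, p=0
  total=2, q=1, p=1
  total=4, q=1, p=2
  total=4, q=2, p=0
  total=5, q=2, p=1
  total=7, q=2, p=2
  total=10, q=2, p=3

Final answer: 10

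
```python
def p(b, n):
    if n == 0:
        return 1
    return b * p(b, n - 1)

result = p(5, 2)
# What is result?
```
Call trace:
p(b=5, n=2)
  p(b=5, n=1)
    p(b=5, n=0)
    -> return 1
  -> return 5
-> return 25

Final answer: 25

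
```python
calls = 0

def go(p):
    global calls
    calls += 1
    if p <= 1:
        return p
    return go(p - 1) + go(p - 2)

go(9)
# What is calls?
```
Call trace (a repeated sub-call is expanded the first time; later identical calls just restate its return value):
go(p=9)
  go(p=8)
    go(p=7)
      go(p=6)
        go(p=5)
          go(p=4)
            go(p=3)
              go(p=2)
                go(p=1)
                -> return 1
                go(p=0)
                -> return 0
              -> return 1
              go(p=1)
              -> return 1
            -> return 2
            go(p=2) -> return 1  (same call as traced above)
          -> return 3
          go(p=3) -> return 2  (same call as traced above)
        -> return 5
        go(p=4) -> return 3  (same call as traced above)
      -> return 8
      go(p=5) -> return 5  (same call as traced above)
    -> return 13
    go(p=6) -> return 8  (same call as traced above)
  -> return 21
  go(p=7) -> return 13  (same call as traced above)
-> return 34

calls is incremented once per call, so count the calls in each subtree. Let C(p) = number of calls made by go(p).
C(0) = C(1) = 1 (base case, no recursion); C(p) = 1 + C(p - 1) + C(p - 2) otherwise.
C(2) = 1 + C(1) + C(0) = 1 + 1 + 1 = 3
C(3) = 1 + C(2) + C(1) = 1 + 3 + 1 = 5
C(4) = 1 + C(3) + C(2) = 1 + 5 + 3 = 9
C(5) = 1 + C(4) + C(3) = 1 + 9 + 5 = 15
C(6) = 1 + C(5) + C(4) = 1 + 15 + 9 = 25
C(7) = 1 + C(6) + C(5) = 1 + 25 + 15 = 41
C(8) = 1 + C(7) + C(6) = 1 + 41 + 25 = 67
C(9) = 1 + C(8) + C(7) = 1 + 67 + 41 = 109
calls = C(9) = 109

Final answer: 109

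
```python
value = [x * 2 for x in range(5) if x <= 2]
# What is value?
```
Trace:
  x=0
  x=1
  x=2
  x=3
  x=4
  value=[0, 2, 4]

Final answer: [0, 2, 4]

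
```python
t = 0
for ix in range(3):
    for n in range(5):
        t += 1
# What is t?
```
Trace:
  t=0
  t=1, ix=0, n=0
  t=2, ix=0, n=1
  t=3, ix=0, n=2
  t=4, ix=0, n=3
  t=5, ix=0, n=4
  t=6, ix=1, n=0
  t=7, ix=1, n=1
  t=8, ix=1, n=2
  t=9, ix=1, n=3
  t=10, ix=1, n=4
  t=11, ix=2, n=0
  t=12, ix=2, n=1
  t=13, ix=2, n=2
  t=14, ix=2, n=3
  t=15, ix=2, n=4

Final answer: 15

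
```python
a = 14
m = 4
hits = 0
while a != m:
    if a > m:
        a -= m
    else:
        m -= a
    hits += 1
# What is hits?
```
Trace:
  a=14
  a=14, m=4
  a=14, m=4, hits=0
  a=10, m=4, hits=1
  a=6, m=4, hits=2
  a=2, m=4, hits=3
  a=2, m=2, hits=4

Final answer: 4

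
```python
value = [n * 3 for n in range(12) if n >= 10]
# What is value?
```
Trace:
  n=0
  n=1
  n=2
  n=3
  n=4
  n=5
  n=6
  n=7
  n=8
  n=9
  n=10
  n=11
  value=[30, 33]

Final answer: [30, 33]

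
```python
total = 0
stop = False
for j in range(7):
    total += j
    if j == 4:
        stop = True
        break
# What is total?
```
Trace:
  total=0
  total=0, stop=False
  total=0, stop=False, j=0
  total=1, stop=False, j=1
  total=3, stop=False, j=2
  total=6, stop=False, j=3
  total=10, stop=True, j=4

Final answer: 10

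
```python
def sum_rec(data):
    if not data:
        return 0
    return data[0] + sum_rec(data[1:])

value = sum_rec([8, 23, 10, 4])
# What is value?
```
Call trace:
sum_rec(data=[8, 23, 10, 4])
  sum_rec(data=[23, 10, 4])
    sum_rec(data=[10, 4])
      sum_rec(data=[4])
        sum_rec(data=[])
        -> return 0
      -> return 4
    -> return 14
  -> return 37
-> return 45

Final answer: 45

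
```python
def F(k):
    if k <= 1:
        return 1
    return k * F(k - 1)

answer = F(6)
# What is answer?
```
Call trace:
F(k=6)
  F(k=5)
    F(k=4)
      F(k=3)
        F(k=2)
          F(k=1)
          -> return 1
        -> return 2
      -> return 6
    -> return 24
  -> return 120
-> return 720

Final answer: 720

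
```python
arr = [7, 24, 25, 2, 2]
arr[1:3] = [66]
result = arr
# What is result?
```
Trace:
  arr=[7, 24, 25, 2, 2]
  arr=[7, 66, 2, 2]
  arr=[7, 66, 2, 2], result=[7, 66, 2, 2]

Final answer: [7, 66, 2, 2]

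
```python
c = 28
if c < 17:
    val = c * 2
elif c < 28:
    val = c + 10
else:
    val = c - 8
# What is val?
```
Trace:
  c=28
  c=28, val=20

Final answer: 20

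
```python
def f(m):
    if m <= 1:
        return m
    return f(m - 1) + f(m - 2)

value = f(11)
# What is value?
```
Call trace (a repeated sub-call is expanded the first time; later identical calls just restate its return value):
f(m=11)
  f(m=10)
    f(m=9)
      f(m=8)
        f(m=7)
          f(m=6)
            f(m=5)
              f(m=4)
                f(m=3)
                  f(m=2)
                    f(m=1)
                    -> return 1
                    f(m=0)
                    -> return 0
                  -> return 1
                  f(m=1)
                  -> return 1
                -> return 2
                f(m=2) -> return 1  (same call as traced above)
              -> return 3
              f(m=3) -> return 2  (same call as traced above)
            -> return 5
            f(m=4) -> return 3  (same call as traced above)
          -> return 8
          f(m=5) -> return 5  (same call as traced above)
        -> return 13
        f(m=6) -> return 8  (same call as traced above)
      -> return 21
      f(m=7) -> return 13  (same call as traced above)
    -> return 34
    f(m=8) -> return 21  (same call as traced above)
  -> return 55
  f(m=9) -> return 34  (same call as traced above)
-> return 89

Final answer: 89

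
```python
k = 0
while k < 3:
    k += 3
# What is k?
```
Trace:
  k=0
  k=3

Final answer: 3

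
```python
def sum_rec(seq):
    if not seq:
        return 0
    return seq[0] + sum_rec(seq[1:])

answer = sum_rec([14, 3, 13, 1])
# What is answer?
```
Call trace:
sum_rec(seq=[14, 3, 13, 1])
  sum_rec(seq=[3, 13, 1])
    sum_rec(seq=[13, 1])
      sum_rec(seq=[1])
        sum_rec(seq=[])
        -> return 0
      -> return 1
    -> return 14
  -> return 17
-> return 31

Final answer: 31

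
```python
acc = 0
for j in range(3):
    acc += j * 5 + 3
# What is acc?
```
Trace:
  acc=0
  acc=3, j=0
  acc=11, j=1
  acc=24, j=2

Final answer: 24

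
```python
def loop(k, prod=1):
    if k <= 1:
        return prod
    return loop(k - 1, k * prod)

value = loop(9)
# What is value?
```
Call trace:
loop(k=9, prod=1)
  loop(k=8, prod=9)
    loop(k=7, prod=72)
      loop(k=6, prod=504)
        loop(k=5, prod=3024)
          loop(k=4, prod=15120)
            loop(k=3, prod=60480)
              loop(k=2, prod=181440)
                loop(k=1, prod=362880)
                -> return 362880
              -> return 362880
            -> return 362880
          -> return 362880
        -> return 362880
      -> return 362880
    -> return 362880
  -> return 362880
-> return 362880

Final answer: 362880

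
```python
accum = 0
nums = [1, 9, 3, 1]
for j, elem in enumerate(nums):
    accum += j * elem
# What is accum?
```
Trace:
  accum=0
  accum=0, j=0, elem=1
  accum=9, j=1, elem=9
  accum=15, j=2, elem=3
  accum=18, j=3, elem=1

Final answer: 18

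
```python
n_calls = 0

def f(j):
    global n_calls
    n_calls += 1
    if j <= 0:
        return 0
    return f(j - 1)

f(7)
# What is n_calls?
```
Call trace:
f(j=7)
  f(j=6)
    f(j=5)
      f(j=4)
        f(j=3)
          f(j=2)
            f(j=1)
              f(j=0)
              -> return 0
            -> return 0
          -> return 0
        -> return 0
      -> return 0
    -> return 0
  -> return 0
-> return 0

n_calls is incremented once per call. f is entered once for each j = 7, 6, 5, 4, 3, 2, 1, 0 (the j <= 0 call returns without recursing), i.e. 7 + 1 calls.
n_calls = 8

Final answer: 8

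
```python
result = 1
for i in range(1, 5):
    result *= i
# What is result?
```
Trace:
  result=1
  result=1, i=1
  result=2, i=2
  result=6, i=3
  result=24, i=4

Final answer: 24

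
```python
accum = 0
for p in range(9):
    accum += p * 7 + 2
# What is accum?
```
Trace:
  accum=0
  accum=2, p=0
  accum=11, p=1
  accum=27, p=2
  accum=50, p=3
  accum=80, p=4
  accum=117, p=5
  accum=161, p=6
  accum=212, p=7
  accum=270, p=8

Final answer: 270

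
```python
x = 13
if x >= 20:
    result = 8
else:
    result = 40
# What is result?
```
Trace:
  x=13
  x=13, result=40

Final answer: 40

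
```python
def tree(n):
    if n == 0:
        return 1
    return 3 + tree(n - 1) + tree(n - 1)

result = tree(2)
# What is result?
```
Call trace (a repeated sub-call is expanded the first time; later identical calls just restate its return value):
tree(n=2)
  tree(n=1)
    tree(n=0)
    -> return 1
    tree(n=0)
    -> return 1
  -> return 5
  tree(n=1) -> return 5  (same call as traced above)
-> return 13

Final answer: 13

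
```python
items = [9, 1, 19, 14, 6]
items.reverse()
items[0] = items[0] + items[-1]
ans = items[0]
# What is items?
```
Trace:
  items=[9, 1, 19, 14, 6]
  items=[6, 14, 19, 1, 9]
  items=[15, 14, 19, 1, 9]
  items=[15, 14, 19, 1, 9], ans=15

Final answer: [15, 14, 19, 1, 9]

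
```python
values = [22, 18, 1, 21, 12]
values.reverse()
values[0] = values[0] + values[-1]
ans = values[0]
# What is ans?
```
Trace:
  values=[22, 18, 1, 21, 12]
  values=[12, 21, 1, 18, 22]
  values=[34, 21, 1, 18, 22]
  values=[34, 21, 1, 18, 22], ans=34

Final answer: 34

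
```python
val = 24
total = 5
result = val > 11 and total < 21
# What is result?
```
Trace:
  val=24
  val=24, total=5
  val=24, total=5, result=True

Final answer: True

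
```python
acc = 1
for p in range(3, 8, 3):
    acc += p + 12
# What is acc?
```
Trace:
  acc=1
  acc=16, p=3
  acc=34, p=6

Final answer: 34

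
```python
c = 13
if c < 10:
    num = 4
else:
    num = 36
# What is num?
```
Trace:
  c=13
  c=13, num=36

Final answer: 36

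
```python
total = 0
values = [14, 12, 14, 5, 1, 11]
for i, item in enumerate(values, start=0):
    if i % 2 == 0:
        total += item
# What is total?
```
Trace:
  total=0
  total=14, i=0, item=14
  total=14, i=1, item=12
  total=28, i=2, item=14
  total=28, i=3, item=5
  total=29, i=4, item=1
  total=29, i=5, item=11

Final answer: 29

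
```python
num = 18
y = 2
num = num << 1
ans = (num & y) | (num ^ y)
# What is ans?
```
Trace:
  num=18
  num=18, y=2
  num=36, y=2
  num=36, y=2, ans=38

Final answer: 38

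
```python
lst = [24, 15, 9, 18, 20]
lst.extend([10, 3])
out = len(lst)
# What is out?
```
Trace:
  lst=[24, 15, 9, 18, 20]
  lst=[24, 15, 9, 18, 20, 10, 3]
  lst=[24, 15, 9, 18, 20, 10, 3], out=7

Final answer: 7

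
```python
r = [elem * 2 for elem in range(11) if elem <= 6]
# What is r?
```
Trace:
  elem=0
  elem=1
  elem=2
  elem=3
  elem=4
  elem=5
  elem=6
  elem=7
  elem=8
  elem=9
  elem=10
  r=[0, 2, 4, 6, 8, 10, 12]

Final answer: [0, 2, 4, 6, 8, 10, 12]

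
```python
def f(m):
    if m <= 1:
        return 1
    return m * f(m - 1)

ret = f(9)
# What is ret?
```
Call trace:
f(m=9)
  f(m=8)
    f(m=7)
      f(m=6)
        f(m=5)
          f(m=4)
            f(m=3)
              f(m=2)
                f(m=1)
                -> return 1
              -> return 2
            -> return 6
          -> return 24
        -> return 120
      -> return 720
    -> return 5040
  -> return 40320
-> return 362880

Final answer: 362880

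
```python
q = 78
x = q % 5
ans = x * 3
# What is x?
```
Trace:
  q=78
  q=78, x=3
  q=78, x=3, ans=9

Final answer: 3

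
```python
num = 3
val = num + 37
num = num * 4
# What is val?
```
Trace:
  num=3
  num=3, val=40
  num=12, val=40

Final answer: 40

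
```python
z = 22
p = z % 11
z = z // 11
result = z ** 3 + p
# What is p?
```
Trace:
  z=22
  z=22, p=0
  z=2, p=0
  z=2, p=0, result=8

Final answer: 0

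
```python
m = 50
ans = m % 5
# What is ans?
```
Trace:
  m=50
  m=50, ans=0

Final answer: 0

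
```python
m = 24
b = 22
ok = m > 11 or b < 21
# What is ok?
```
Trace:
  m=24
  m=24, b=22
  m=24, b=22, ok=True

Final answer: True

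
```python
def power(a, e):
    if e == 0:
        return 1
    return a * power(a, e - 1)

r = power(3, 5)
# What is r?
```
Call trace:
power(a=3, e=5)
  power(a=3, e=4)
    power(a=3, e=3)
      power(a=3, e=2)
        power(a=3, e=1)
          power(a=3, e=0)
          -> return 1
        -> return 3
      -> return 9
    -> return 27
  -> return 81
-> return 243

Final answer: 243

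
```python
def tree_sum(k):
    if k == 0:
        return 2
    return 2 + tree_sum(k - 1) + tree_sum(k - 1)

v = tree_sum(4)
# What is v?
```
Call trace (a repeated sub-call is expanded the first time; later identical calls just restate its return value):
tree_sum(k=4)
  tree_sum(k=3)
    tree_sum(k=2)
      tree_sum(k=1)
        tree_sum(k=0)
        -> return 2
        tree_sum(k=0)
        -> return 2
      -> return 6
      tree_sum(k=1) -> return 6  (same call as traced above)
    -> return 14
    tree_sum(k=2) -> return 14  (same call as traced above)
  -> return 30
  tree_sum(k=3) -> return 30  (same call as traced above)
-> return 62

Final answer: 62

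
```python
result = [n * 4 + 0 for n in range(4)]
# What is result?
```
Trace:
  n=0
  n=1
  n=2
  n=3
  result=[0, 4, 8, 12]

Final answer: [0, 4, 8, 12]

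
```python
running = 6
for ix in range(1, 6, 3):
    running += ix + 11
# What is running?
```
Trace:
  running=6
  running=18, ix=1
  running=33, ix=4

Final answer: 33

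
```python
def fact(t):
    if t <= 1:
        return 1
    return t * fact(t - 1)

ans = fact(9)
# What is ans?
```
Call trace:
fact(t=9)
  fact(t=8)
    fact(t=7)
      fact(t=6)
        fact(t=5)
          fact(t=4)
            fact(t=3)
              fact(t=2)
                fact(t=1)
                -> return 1
              -> return 2
            -> return 6
          -> return 24
        -> return 120
      -> return 720
    -> return 5040
  -> return 40320
-> return 362880

Final answer: 362880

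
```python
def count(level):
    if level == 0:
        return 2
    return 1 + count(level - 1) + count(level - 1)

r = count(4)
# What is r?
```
Call trace (a repeated sub-call is expanded the first time; later identical calls just restate its return value):
count(level=4)
  count(level=3)
    count(level=2)
      count(level=1)
        count(level=0)
        -> return 2
        count(level=0)
        -> return 2
      -> return 5
      count(level=1) -> return 5  (same call as traced above)
    -> return 11
    count(level=2) -> return 11  (same call as traced above)
  -> return 23
  count(level=3) -> return 23  (same call as traced above)
-> return 47

Final answer: 47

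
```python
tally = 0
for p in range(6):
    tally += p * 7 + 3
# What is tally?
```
Trace:
  tally=0
  tally=3, p=0
  tally=13, p=1
  tally=30, p=2
  tally=54, p=3
  tally=85, p=4
  tally=123, p=5

Final answer: 123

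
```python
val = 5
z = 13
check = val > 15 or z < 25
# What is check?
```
Trace:
  val=5
  val=5, z=13
  val=5, z=13, check=True

Final answer: True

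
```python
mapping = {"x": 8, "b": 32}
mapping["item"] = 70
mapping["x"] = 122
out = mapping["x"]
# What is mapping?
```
Trace:
  mapping={'x': 8, 'b': 32}
  mapping={'x': 8, 'b': 32, 'item': 70}
  mapping={'x': 122, 'b': 32, 'item': 70}
  mapping={'x': 122, 'b': 32, 'item': 70}, out=122

Final answer: {'x': 122, 'b': 32, 'item': 70}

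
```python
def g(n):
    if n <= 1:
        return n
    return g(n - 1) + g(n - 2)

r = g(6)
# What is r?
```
Call trace (a repeated sub-call is expanded the first time; later identical calls just restate its return value):
g(n=6)
  g(n=5)
    g(n=4)
      g(n=3)
        g(n=2)
          g(n=1)
          -> return 1
          g(n=0)
          -> return 0
        -> return 1
        g(n=1)
        -> return 1
      -> return 2
      g(n=2) -> return 1  (same call as traced above)
    -> return 3
    g(n=3) -> return 2  (same call as traced above)
  -> return 5
  g(n=4) -> return 3  (same call as traced above)
-> return 8

Final answer: 8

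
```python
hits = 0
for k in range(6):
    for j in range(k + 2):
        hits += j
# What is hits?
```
Trace:
  hits=0
  hits=0, k=0, j=0
  hits=1, k=0, j=1
  hits=1, k=1, j=0
  hits=2, k=1, j=1
  hits=4, k=1, j=2
  hits=4, k=2, j=0
  hits=5, k=2, j=1
  hits=7, k=2, j=2
  hits=10, k=2, j=3
  hits=10, k=3, j=0
  hits=11, k=3, j=1
  hits=13, k=3, j=2
  hits=16, k=3, j=3
  hits=20, k=3, j=4
  hits=20, k=4, j=0
  hits=21, k=4, j=1
  hits=23, k=4, j=2
  hits=26, k=4, j=3
  hits=30, k=4, j=4
  hits=35, k=4, j=5
  hits=35, k=5, j=0
  hits=36, k=5, j=1
  hits=38, k=5, j=2
  hits=41, k=5, j=3
  hits=45, k=5, j=4
  hits=50, k=5, j=5
  hits=56, k=5, j=6

Final answer: 56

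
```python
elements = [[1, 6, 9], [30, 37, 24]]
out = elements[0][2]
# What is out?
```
Trace:
  elements=[[1, 6, 9], [30, 37, 24]]
  elements=[[1, 6, 9], [30, 37, 24]], out=9

Final answer: 9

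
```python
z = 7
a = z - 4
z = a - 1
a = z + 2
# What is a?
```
Trace:
  z=7
  z=7, a=3
  z=2, a=3
  z=2, a=4

Final answer: 4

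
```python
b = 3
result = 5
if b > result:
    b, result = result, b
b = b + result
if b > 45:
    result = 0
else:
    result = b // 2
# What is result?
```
Trace:
  b=3
  b=3, result=5
  b=3, result=5
  b=8, result=5
  b=8, result=4

Final answer: 4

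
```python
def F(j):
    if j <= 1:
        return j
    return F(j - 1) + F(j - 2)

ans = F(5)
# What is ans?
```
Call trace (a repeated sub-call is expanded the first time; later identical calls just restate its return value):
F(j=5)
  F(j=4)
    F(j=3)
      F(j=2)
        F(j=1)
        -> return 1
        F(j=0)
        -> return 0
      -> return 1
      F(j=1)
      -> return 1
    -> return 2
    F(j=2) -> return 1  (same call as traced above)
  -> return 3
  F(j=3) -> return 2  (same call as traced above)
-> return 5

Final answer: 5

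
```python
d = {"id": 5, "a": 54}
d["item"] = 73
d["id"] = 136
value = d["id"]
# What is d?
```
Trace:
  d={'id': 5, 'a': 54}
  d={'id': 5, 'a': 54, 'item': 73}
  d={'id': 136, 'a': 54, 'item': 73}
  d={'id': 136, 'a': 54, 'item': 73}, value=136

Final answer: {'id': 136, 'a': 54, 'item': 73}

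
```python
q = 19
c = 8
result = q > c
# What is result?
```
Trace:
  q=19
  q=19, c=8
  q=19, c=8, result=True

Final answer: True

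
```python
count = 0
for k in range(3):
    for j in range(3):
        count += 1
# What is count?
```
Trace:
  count=0
  count=1, k=0, j=0
  count=2, k=0, j=1
  count=3, k=0, j=2
  count=4, k=1, j=0
  count=5, k=1, j=1
  count=6, k=1, j=2
  count=7, k=2, j=0
  count=8, k=2, j=1
  count=9, k=2, j=2

Final answer: 9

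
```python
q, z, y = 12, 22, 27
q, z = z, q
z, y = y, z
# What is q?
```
Trace:
  q=12, z=22, y=27
  q=22, z=12, y=27
  q=22, z=27, y=12

Final answer: 22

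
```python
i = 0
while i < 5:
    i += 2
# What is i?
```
Trace:
  i=0
  i=2
  i=4
  i=6

Final answer: 6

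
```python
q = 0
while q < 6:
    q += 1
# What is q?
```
Trace:
  q=0
  q=1
  q=2
  q=3
  q=4
  q=5
  q=6

Final answer: 6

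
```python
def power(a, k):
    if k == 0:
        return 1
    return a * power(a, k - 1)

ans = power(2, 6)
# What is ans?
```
Call trace:
power(a=2, k=6)
  power(a=2, k=5)
    power(a=2, k=4)
      power(a=2, k=3)
        power(a=2, k=2)
          power(a=2, k=1)
            power(a=2, k=0)
            -> return 1
          -> return 2
        -> return 4
      -> return 8
    -> return 16
  -> return 32
-> return 64

Final answer: 64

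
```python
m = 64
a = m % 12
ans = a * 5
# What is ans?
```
Trace:
  m=64
  m=64, a=4
  m=64, a=4, ans=20

Final answer: 20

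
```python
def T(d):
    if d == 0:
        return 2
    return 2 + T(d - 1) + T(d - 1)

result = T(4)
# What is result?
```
Call trace (a repeated sub-call is expanded the first time; later identical calls just restate its return value):
T(d=4)
  T(d=3)
    T(d=2)
      T(d=1)
        T(d=0)
        -> return 2
        T(d=0)
        -> return 2
      -> return 6
      T(d=1) -> return 6  (same call as traced above)
    -> return 14
    T(d=2) -> return 14  (same call as traced above)
  -> return 30
  T(d=3) -> return 30  (same call as traced above)
-> return 62

Final answer: 62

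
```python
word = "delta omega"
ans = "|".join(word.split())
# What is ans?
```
Trace:
  word='delta omega'
  word='delta omega', ans='delta|omega'

Final answer: 'delta|omega'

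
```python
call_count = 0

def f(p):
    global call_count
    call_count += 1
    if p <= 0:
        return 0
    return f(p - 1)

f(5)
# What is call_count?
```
Call trace:
f(p=5)
  f(p=4)
    f(p=3)
      f(p=2)
        f(p=1)
          f(p=0)
          -> return 0
        -> return 0
      -> return 0
    -> return 0
  -> return 0
-> return 0

call_count is incremented once per call. f is entered once for each p = 5, 4, 3, 2, 1, 0 (the p <= 0 call returns without recursing), i.e. 5 + 1 calls.
call_count = 6

Final answer: 6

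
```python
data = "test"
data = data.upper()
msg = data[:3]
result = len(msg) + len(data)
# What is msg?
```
Trace:
  data='test'
  data='TEST'
  data='TEST', msg='TES'
  data='TEST', msg='TES', result=7

Final answer: 'TES'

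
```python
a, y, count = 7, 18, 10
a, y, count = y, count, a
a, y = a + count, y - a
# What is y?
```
Trace:
  a=7, y=18, count=10
  a=18, y=10, count=7
  a=25, y=-8, count=7

Final answer: -8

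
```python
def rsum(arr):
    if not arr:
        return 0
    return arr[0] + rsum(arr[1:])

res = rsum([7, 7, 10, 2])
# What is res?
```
Call trace:
rsum(arr=[7, 7, 10, 2])
  rsum(arr=[7, 10, 2])
    rsum(arr=[10, 2])
      rsum(arr=[2])
        rsum(arr=[])
        -> return 0
      -> return 2
    -> return 12
  -> return 19
-> return 26

Final answer: 26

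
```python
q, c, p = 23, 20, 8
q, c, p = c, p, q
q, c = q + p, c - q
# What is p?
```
Trace:
  q=23, c=20, p=8
  q=20, c=8, p=23
  q=43, c=-12, p=23

Final answer: 23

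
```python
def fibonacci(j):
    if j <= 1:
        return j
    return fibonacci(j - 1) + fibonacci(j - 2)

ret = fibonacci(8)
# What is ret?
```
Call trace (a repeated sub-call is expanded the first time; later identical calls just restate its return value):
fibonacci(j=8)
  fibonacci(j=7)
    fibonacci(j=6)
      fibonacci(j=5)
        fibonacci(j=4)
          fibonacci(j=3)
            fibonacci(j=2)
              fibonacci(j=1)
              -> return 1
              fibonacci(j=0)
              -> return 0
            -> return 1
            fibonacci(j=1)
            -> return 1
          -> return 2
          fibonacci(j=2) -> return 1  (same call as traced above)
        -> return 3
        fibonacci(j=3) -> return 2  (same call as traced above)
      -> return 5
      fibonacci(j=4) -> return 3  (same call as traced above)
    -> return 8
    fibonacci(j=5) -> return 5  (same call as traced above)
  -> return 13
  fibonacci(j=6) -> return 8  (same call as traced above)
-> return 21

Final answer: 21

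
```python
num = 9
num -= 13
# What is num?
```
Trace:
  num=9
  num=-4

Final answer: -4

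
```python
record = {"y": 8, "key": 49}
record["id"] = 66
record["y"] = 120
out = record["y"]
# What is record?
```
Trace:
  record={'y': 8, 'key': 49}
  record={'y': 8, 'key': 49, 'id': 66}
  record={'y': 120, 'key': 49, 'id': 66}
  record={'y': 120, 'key': 49, 'id': 66}, out=120

Final answer: {'y': 120, 'key': 49, 'id': 66}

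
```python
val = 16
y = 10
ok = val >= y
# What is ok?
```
Trace:
  val=16
  val=16, y=10
  val=16, y=10, ok=True

Final answer: True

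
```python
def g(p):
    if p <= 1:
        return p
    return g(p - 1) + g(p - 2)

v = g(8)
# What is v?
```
Call trace (a repeated sub-call is expanded the first time; later identical calls just restate its return value):
g(p=8)
  g(p=7)
    g(p=6)
      g(p=5)
        g(p=4)
          g(p=3)
            g(p=2)
              g(p=1)
              -> return 1
              g(p=0)
              -> return 0
            -> return 1
            g(p=1)
            -> return 1
          -> return 2
          g(p=2) -> return 1  (same call as traced above)
        -> return 3
        g(p=3) -> return 2  (same call as traced above)
      -> return 5
      g(p=4) -> return 3  (same call as traced above)
    -> return 8
    g(p=5) -> return 5  (same call as traced above)
  -> return 13
  g(p=6) -> return 8  (same call as traced above)
-> return 21

Final answer: 21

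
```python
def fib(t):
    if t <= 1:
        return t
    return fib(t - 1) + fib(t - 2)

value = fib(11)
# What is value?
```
Call trace (a repeated sub-call is expanded the first time; later identical calls just restate its return value):
fib(t=11)
  fib(t=10)
    fib(t=9)
      fib(t=8)
        fib(t=7)
          fib(t=6)
            fib(t=5)
              fib(t=4)
                fib(t=3)
                  fib(t=2)
                    fib(t=1)
                    -> return 1
                    fib(t=0)
                    -> return 0
                  -> return 1
                  fib(t=1)
                  -> return 1
                -> return 2
                fib(t=2) -> return 1  (same call as traced above)
              -> return 3
              fib(t=3) -> return 2  (same call as traced above)
            -> return 5
            fib(t=4) -> return 3  (same call as traced above)
          -> return 8
          fib(t=5) -> return 5  (same call as traced above)
        -> return 13
        fib(t=6) -> return 8  (same call as traced above)
      -> return 21
      fib(t=7) -> return 13  (same call as traced above)
    -> return 34
    fib(t=8) -> return 21  (same call as traced above)
  -> return 55
  fib(t=9) -> return 34  (same call as traced above)
-> return 89

Final answer: 89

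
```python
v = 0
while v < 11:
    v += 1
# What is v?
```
Trace:
  v=0
  v=1
  v=2
  v=3
  v=4
  v=5
  v=6
  v=7
  v=8
  v=9
  v=10
  v=11

Final answer: 11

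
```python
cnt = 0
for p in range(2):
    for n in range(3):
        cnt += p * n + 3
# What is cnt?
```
Trace:
  cnt=0
  cnt=3, p=0, n=0
  cnt=6, p=0, n=1
  cnt=9, p=0, n=2
  cnt=12, p=1, n=0
  cnt=16, p=1, n=1
  cnt=21, p=1, n=2

Final answer: 21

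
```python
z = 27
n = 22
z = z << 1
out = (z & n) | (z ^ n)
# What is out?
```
Trace:
  z=27
  z=27, n=22
  z=54, n=22
  z=54, n=22, out=54

Final answer: 54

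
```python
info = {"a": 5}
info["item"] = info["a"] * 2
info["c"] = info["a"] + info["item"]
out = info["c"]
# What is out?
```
Trace:
  info={'a': 5}
  info={'a': 5, 'item': 10}
  info={'a': 5, 'item': 10, 'c': 15}
  info={'a': 5, 'item': 10, 'c': 15}, out=15

Final answer: 15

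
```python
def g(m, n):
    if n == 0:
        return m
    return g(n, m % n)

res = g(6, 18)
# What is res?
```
Call trace:
g(m=6, n=18)
  g(m=18, n=6)
    g(m=6, n=0)
    -> return 6
  -> return 6
-> return 6

Final answer: 6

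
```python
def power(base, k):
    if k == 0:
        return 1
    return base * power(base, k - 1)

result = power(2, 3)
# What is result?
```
Call trace:
power(base=2, k=3)
  power(base=2, k=2)
    power(base=2, k=1)
      power(base=2, k=0)
      -> return 1
    -> return 2
  -> return 4
-> return 8

Final answer: 8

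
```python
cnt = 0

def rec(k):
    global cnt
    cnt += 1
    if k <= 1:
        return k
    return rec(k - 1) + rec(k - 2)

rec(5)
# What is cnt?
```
Call trace (a repeated sub-call is expanded the first time; later identical calls just restate its return value):
rec(k=5)
  rec(k=4)
    rec(k=3)
      rec(k=2)
        rec(k=1)
        -> return 1
        rec(k=0)
        -> return 0
      -> return 1
      rec(k=1)
      -> return 1
    -> return 2
    rec(k=2) -> return 1  (same call as traced above)
  -> return 3
  rec(k=3) -> return 2  (same call as traced above)
-> return 5

cnt is incremented once per call, so count the calls in each subtree. Let C(k) = number of calls made by rec(k).
C(0) = C(1) = 1 (base case, no recursion); C(k) = 1 + C(k - 1) + C(k - 2) otherwise.
C(2) = 1 + C(1) + C(0) = 1 + 1 + 1 = 3
C(3) = 1 + C(2) + C(1) = 1 + 3 + 1 = 5
C(4) = 1 + C(3) + C(2) = 1 + 5 + 3 = 9
C(5) = 1 + C(4) + C(3) = 1 + 9 + 5 = 15
cnt = C(5) = 15

Final answer: 15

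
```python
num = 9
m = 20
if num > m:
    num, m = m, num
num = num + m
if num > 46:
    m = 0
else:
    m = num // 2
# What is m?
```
Trace:
  num=9
  num=9, m=20
  num=9, m=20
  num=29, m=20
  num=29, m=14

Final answer: 14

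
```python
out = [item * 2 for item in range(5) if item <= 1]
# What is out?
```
Trace:
  item=0
  item=1
  item=2
  item=3
  item=4
  out=[0, 2]

Final answer: [0, 2]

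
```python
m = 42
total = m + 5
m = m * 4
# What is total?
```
Trace:
  m=42
  m=42, total=47
  m=168, total=47

Final answer: 47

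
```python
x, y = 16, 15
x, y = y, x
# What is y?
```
Trace:
  x=16, y=15
  x=15, y=16

Final answer: 16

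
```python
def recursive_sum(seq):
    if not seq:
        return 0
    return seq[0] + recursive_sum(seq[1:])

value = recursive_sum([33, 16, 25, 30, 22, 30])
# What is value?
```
Call trace:
recursive_sum(seq=[33, 16, 25, 30, 22, 30])
  recursive_sum(seq=[16, 25, 30, 22, 30])
    recursive_sum(seq=[25, 30, 22, 30])
      recursive_sum(seq=[30, 22, 30])
        recursive_sum(seq=[22, 30])
          recursive_sum(seq=[30])
            recursive_sum(seq=[])
            -> return 0
          -> return 30
        -> return 52
      -> return 82
    -> return 107
  -> return 123
-> return 156

Final answer: 156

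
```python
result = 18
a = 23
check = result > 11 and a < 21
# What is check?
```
Trace:
  result=18
  result=18, a=23
  result=18, a=23, check=False

Final answer: False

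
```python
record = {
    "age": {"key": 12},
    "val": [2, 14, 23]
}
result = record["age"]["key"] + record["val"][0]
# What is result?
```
Trace:
  record={'age': {'key': 12}, 'val': [2, 14, 23]}
  record={'age': {'key': 12}, 'val': [2, 14, 23]}, result=14

Final answer: 14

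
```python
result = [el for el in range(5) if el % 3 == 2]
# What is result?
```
Trace:
  el=0
  el=1
  el=2
  el=3
  el=4
  result=[2]

Final answer: [2]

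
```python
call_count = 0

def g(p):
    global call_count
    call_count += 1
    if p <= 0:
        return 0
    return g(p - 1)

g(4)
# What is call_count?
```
Call trace:
g(p=4)
  g(p=3)
    g(p=2)
      g(p=1)
        g(p=0)
        -> return 0
      -> return 0
    -> return 0
  -> return 0
-> return 0

call_count is incremented once per call. g is entered once for each p = 4, 3, 2, 1, 0 (the p <= 0 call returns without recursing), i.e. 4 + 1 calls.
call_count = 5

Final answer: 5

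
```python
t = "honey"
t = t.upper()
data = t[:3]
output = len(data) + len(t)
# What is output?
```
Trace:
  t='honey'
  t='HONEY'
  t='HONEY', data='HON'
  t='HONEY', data='HON', output=8

Final answer: 8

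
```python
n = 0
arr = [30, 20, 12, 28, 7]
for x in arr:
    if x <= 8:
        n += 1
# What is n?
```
Trace:
  n=0
  n=0, x=30
  n=0, x=20
  n=0, x=12
  n=0, x=28
  n=1, x=7

Final answer: 1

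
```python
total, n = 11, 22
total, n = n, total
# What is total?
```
Trace:
  total=11, n=22
  total=22, n=11

Final answer: 22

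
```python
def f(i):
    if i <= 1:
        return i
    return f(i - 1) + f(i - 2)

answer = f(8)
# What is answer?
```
Call trace (a repeated sub-call is expanded the first time; later identical calls just restate its return value):
f(i=8)
  f(i=7)
    f(i=6)
      f(i=5)
        f(i=4)
          f(i=3)
            f(i=2)
              f(i=1)
              -> return 1
              f(i=0)
              -> return 0
            -> return 1
            f(i=1)
            -> return 1
          -> return 2
          f(i=2) -> return 1  (same call as traced above)
        -> return 3
        f(i=3) -> return 2  (same call as traced above)
      -> return 5
      f(i=4) -> return 3  (same call as traced above)
    -> return 8
    f(i=5) -> return 5  (same call as traced above)
  -> return 13
  f(i=6) -> return 8  (same call as traced above)
-> return 21

Final answer: 21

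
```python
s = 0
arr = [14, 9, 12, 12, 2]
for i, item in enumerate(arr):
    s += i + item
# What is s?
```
Trace:
  s=0
  s=14, i=0, item=14
  s=24, i=1, item=9
  s=38, i=2, item=12
  s=53, i=3, item=12
  s=59, i=4, item=2

Final answer: 59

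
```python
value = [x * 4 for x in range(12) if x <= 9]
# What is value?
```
Trace:
  x=0
  x=1
  x=2
  x=3
  x=4
  x=5
  x=6
  x=7
  x=8
  x=9
  x=10
  x=11
  value=[0, 4, 8, 12, 16, 20, 24, 28, 32, 36]

Final answer: [0, 4, 8, 12, 16, 20, 24, 28, 32, 36]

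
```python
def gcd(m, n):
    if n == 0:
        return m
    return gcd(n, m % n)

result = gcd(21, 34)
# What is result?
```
Call trace:
gcd(m=21, n=34)
  gcd(m=34, n=21)
    gcd(m=21, n=13)
      gcd(m=13, n=8)
        gcd(m=8, n=5)
          gcd(m=5, n=3)
            gcd(m=3, n=2)
              gcd(m=2, n=1)
                gcd(m=1, n=0)
                -> return 1
              -> return 1
            -> return 1
          -> return 1
        -> return 1
      -> return 1
    -> return 1
  -> return 1
-> return 1

Final answer: 1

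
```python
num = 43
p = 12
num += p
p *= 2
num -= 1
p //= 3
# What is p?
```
Trace:
  num=43
  num=43, p=12
  num=55, p=12
  num=55, p=24
  num=54, p=24
  num=54, p=8

Final answer: 8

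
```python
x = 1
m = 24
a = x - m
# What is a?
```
Trace:
  x=1
  x=1, m=24
  x=1, m=24, a=-23

Final answer: -23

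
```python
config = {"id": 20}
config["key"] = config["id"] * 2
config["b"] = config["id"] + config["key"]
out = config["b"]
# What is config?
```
Trace:
  config={'id': 20}
  config={'id': 20, 'key': 40}
  config={'id': 20, 'key': 40, 'b': 60}
  config={'id': 20, 'key': 40, 'b': 60}, out=60

Final answer: {'id': 20, 'key': 40, 'b': 60}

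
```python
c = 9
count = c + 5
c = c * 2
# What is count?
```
Trace:
  c=9
  c=9, count=14
  c=18, count=14

Final answer: 14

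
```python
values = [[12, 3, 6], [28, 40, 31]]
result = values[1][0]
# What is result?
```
Trace:
  values=[[12, 3, 6], [28, 40, 31]]
  values=[[12, 3, 6], [28, 40, 31]], result=28

Final answer: 28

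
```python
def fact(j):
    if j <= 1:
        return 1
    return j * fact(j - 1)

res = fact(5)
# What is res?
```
Call trace:
fact(j=5)
  fact(j=4)
    fact(j=3)
      fact(j=2)
        fact(j=1)
        -> return 1
      -> return 2
    -> return 6
  -> return 24
-> return 120

Final answer: 120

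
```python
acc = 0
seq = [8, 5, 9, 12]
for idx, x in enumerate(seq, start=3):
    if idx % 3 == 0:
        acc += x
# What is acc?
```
Trace:
  acc=0
  acc=8, idx=3, x=8
  acc=8, idx=4, x=5
  acc=8, idx=5, x=9
  acc=20, idx=6, x=12

Final answer: 20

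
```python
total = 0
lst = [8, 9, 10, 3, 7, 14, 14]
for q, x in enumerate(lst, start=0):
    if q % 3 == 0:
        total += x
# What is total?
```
Trace:
  total=0
  total=8, q=0, x=8
  total=8, q=1, x=9
  total=8, q=2, x=10
  total=11, q=3, x=3
  total=11, q=4, x=7
  total=11, q=5, x=14
  total=25, q=6, x=14

Final answer: 25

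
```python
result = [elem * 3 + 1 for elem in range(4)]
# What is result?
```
Trace:
  elem=0
  elem=1
  elem=2
  elem=3
  result=[1, 4, 7, 10]

Final answer: [1, 4, 7, 10]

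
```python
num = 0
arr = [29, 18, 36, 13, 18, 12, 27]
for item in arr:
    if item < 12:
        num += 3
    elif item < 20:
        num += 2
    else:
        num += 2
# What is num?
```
Trace:
  num=0
  num=2, item=29
  num=4, item=18
  num=6, item=36
  num=8, item=13
  num=10, item=18
  num=12, item=12
  num=14, item=27

Final answer: 14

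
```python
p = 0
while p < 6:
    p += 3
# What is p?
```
Trace:
  p=0
  p=3
  p=6

Final answer: 6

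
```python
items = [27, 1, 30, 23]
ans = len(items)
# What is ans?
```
Trace:
  items=[27, 1, 30, 23]
  items=[27, 1, 30, 23], ans=4

Final answer: 4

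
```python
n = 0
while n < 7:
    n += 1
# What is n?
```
Trace:
  n=0
  n=1
  n=2
  n=3
  n=4
  n=5
  n=6
  n=7

Final answer: 7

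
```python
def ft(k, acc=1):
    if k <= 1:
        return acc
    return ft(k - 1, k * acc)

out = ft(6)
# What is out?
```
Call trace:
ft(k=6, acc=1)
  ft(k=5, acc=6)
    ft(k=4, acc=30)
      ft(k=3, acc=120)
        ft(k=2, acc=360)
          ft(k=1, acc=720)
          -> return 720
        -> return 720
      -> return 720
    -> return 720
  -> return 720
-> return 720

Final answer: 720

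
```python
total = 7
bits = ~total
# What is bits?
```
Trace:
  total=7
  total=7, bits=-8

Final answer: -8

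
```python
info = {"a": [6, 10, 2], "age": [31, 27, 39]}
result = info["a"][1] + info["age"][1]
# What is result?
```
Trace:
  info={'a': [6, 10, 2], 'age': [31, 27, 39]}
  info={'a': [6, 10, 2], 'age': [31, 27, 39]}, result=37

Final answer: 37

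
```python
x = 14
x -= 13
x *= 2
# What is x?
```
Trace:
  x=14
  x=1
  x=2

Final answer: 2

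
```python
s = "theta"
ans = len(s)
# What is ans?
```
Trace:
  s='theta'
  s='theta', ans=5

Final answer: 5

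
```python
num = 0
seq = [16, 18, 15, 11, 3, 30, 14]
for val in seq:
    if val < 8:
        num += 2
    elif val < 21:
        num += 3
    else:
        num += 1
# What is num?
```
Trace:
  num=0
  num=3, val=16
  num=6, val=18
  num=9, val=15
  num=12, val=11
  num=14, val=3
  num=15, val=30
  num=18, val=14

Final answer: 18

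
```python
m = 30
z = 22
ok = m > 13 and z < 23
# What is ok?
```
Trace:
  m=30
  m=30, z=22
  m=30, z=22, ok=True

Final answer: True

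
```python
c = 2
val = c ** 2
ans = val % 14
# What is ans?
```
Trace:
  c=2
  c=2, val=4
  c=2, val=4, ans=4

Final answer: 4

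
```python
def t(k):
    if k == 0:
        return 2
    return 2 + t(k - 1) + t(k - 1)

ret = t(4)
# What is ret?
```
Call trace (a repeated sub-call is expanded the first time; later identical calls just restate its return value):
t(k=4)
  t(k=3)
    t(k=2)
      t(k=1)
        t(k=0)
        -> return 2
        t(k=0)
        -> return 2
      -> return 6
      t(k=1) -> return 6  (same call as traced above)
    -> return 14
    t(k=2) -> return 14  (same call as traced above)
  -> return 30
  t(k=3) -> return 30  (same call as traced above)
-> return 62

Final answer: 62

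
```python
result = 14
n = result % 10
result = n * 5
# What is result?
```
Trace:
  result=14
  result=14, n=4
  result=20, n=4

Final answer: 20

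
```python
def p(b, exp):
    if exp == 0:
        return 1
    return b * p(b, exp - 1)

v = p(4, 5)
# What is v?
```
Call trace:
p(b=4, exp=5)
  p(b=4, exp=4)
    p(b=4, exp=3)
      p(b=4, exp=2)
        p(b=4, exp=1)
          p(b=4, exp=0)
          -> return 1
        -> return 4
      -> return 16
    -> return 64
  -> return 256
-> return 1024

Final answer: 1024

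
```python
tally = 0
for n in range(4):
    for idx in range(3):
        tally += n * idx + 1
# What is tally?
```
Trace:
  tally=0
  tally=1, n=0, idx=0
  tally=2, n=0, idx=1
  tally=3, n=0, idx=2
  tally=4, n=1, idx=0
  tally=6, n=1, idx=1
  tally=9, n=1, idx=2
  tally=10, n=2, idx=0
  tally=13, n=2, idx=1
  tally=18, n=2, idx=2
  tally=19, n=3, idx=0
  tally=23, n=3, idx=1
  tally=30, n=3, idx=2

Final answer: 30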